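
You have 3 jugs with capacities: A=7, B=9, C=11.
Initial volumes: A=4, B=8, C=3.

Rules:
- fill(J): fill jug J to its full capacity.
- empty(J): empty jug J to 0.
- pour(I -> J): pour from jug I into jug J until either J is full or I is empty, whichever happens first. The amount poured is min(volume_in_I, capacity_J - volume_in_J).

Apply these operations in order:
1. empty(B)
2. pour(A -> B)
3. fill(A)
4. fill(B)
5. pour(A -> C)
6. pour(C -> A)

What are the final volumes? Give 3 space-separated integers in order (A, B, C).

Step 1: empty(B) -> (A=4 B=0 C=3)
Step 2: pour(A -> B) -> (A=0 B=4 C=3)
Step 3: fill(A) -> (A=7 B=4 C=3)
Step 4: fill(B) -> (A=7 B=9 C=3)
Step 5: pour(A -> C) -> (A=0 B=9 C=10)
Step 6: pour(C -> A) -> (A=7 B=9 C=3)

Answer: 7 9 3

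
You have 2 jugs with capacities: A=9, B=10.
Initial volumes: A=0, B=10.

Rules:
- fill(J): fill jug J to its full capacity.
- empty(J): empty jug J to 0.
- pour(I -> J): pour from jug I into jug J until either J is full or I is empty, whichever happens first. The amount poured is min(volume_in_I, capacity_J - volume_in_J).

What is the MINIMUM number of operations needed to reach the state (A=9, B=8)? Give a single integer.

BFS from (A=0, B=10). One shortest path:
  1. fill(A) -> (A=9 B=10)
  2. empty(B) -> (A=9 B=0)
  3. pour(A -> B) -> (A=0 B=9)
  4. fill(A) -> (A=9 B=9)
  5. pour(A -> B) -> (A=8 B=10)
  6. empty(B) -> (A=8 B=0)
  7. pour(A -> B) -> (A=0 B=8)
  8. fill(A) -> (A=9 B=8)
Reached target in 8 moves.

Answer: 8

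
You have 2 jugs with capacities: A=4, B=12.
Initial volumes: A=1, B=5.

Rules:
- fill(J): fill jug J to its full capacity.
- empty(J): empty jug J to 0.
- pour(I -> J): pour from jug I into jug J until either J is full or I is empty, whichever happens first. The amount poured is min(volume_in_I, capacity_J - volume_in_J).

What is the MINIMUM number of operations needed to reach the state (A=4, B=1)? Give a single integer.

BFS from (A=1, B=5). One shortest path:
  1. empty(A) -> (A=0 B=5)
  2. pour(B -> A) -> (A=4 B=1)
Reached target in 2 moves.

Answer: 2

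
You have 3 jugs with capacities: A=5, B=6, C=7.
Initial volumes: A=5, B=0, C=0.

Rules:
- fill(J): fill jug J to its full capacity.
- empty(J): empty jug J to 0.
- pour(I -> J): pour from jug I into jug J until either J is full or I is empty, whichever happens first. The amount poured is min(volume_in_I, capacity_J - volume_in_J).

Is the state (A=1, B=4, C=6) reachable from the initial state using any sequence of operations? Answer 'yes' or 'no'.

BFS explored all 216 reachable states.
Reachable set includes: (0,0,0), (0,0,1), (0,0,2), (0,0,3), (0,0,4), (0,0,5), (0,0,6), (0,0,7), (0,1,0), (0,1,1), (0,1,2), (0,1,3) ...
Target (A=1, B=4, C=6) not in reachable set → no.

Answer: no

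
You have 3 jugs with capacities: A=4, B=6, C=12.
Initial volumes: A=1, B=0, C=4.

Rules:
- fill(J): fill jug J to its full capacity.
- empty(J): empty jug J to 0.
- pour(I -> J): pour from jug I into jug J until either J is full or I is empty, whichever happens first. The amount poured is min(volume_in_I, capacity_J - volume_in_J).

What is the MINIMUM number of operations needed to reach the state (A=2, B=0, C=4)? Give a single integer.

Answer: 5

Derivation:
BFS from (A=1, B=0, C=4). One shortest path:
  1. fill(A) -> (A=4 B=0 C=4)
  2. pour(A -> B) -> (A=0 B=4 C=4)
  3. fill(A) -> (A=4 B=4 C=4)
  4. pour(A -> B) -> (A=2 B=6 C=4)
  5. empty(B) -> (A=2 B=0 C=4)
Reached target in 5 moves.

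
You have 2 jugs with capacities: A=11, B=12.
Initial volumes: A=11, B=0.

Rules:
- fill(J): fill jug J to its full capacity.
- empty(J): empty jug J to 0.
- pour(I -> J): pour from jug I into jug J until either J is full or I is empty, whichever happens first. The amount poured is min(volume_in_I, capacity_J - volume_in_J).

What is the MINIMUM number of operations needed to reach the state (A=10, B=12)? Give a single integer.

Answer: 3

Derivation:
BFS from (A=11, B=0). One shortest path:
  1. pour(A -> B) -> (A=0 B=11)
  2. fill(A) -> (A=11 B=11)
  3. pour(A -> B) -> (A=10 B=12)
Reached target in 3 moves.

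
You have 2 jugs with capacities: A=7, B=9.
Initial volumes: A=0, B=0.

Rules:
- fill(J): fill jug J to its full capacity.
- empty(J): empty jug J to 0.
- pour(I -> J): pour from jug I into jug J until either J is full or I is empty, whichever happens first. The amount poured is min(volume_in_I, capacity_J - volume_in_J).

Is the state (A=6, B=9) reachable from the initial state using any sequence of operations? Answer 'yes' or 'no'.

Answer: yes

Derivation:
BFS from (A=0, B=0):
  1. fill(B) -> (A=0 B=9)
  2. pour(B -> A) -> (A=7 B=2)
  3. empty(A) -> (A=0 B=2)
  4. pour(B -> A) -> (A=2 B=0)
  5. fill(B) -> (A=2 B=9)
  6. pour(B -> A) -> (A=7 B=4)
  7. empty(A) -> (A=0 B=4)
  8. pour(B -> A) -> (A=4 B=0)
  9. fill(B) -> (A=4 B=9)
  10. pour(B -> A) -> (A=7 B=6)
  11. empty(A) -> (A=0 B=6)
  12. pour(B -> A) -> (A=6 B=0)
  13. fill(B) -> (A=6 B=9)
Target reached → yes.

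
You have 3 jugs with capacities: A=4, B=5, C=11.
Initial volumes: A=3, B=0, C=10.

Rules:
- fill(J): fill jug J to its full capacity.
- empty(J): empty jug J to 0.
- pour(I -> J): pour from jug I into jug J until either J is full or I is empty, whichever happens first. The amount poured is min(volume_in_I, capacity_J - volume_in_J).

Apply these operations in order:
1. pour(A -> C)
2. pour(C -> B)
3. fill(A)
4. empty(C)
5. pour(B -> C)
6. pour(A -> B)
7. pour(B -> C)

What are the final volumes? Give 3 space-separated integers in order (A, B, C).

Answer: 0 0 9

Derivation:
Step 1: pour(A -> C) -> (A=2 B=0 C=11)
Step 2: pour(C -> B) -> (A=2 B=5 C=6)
Step 3: fill(A) -> (A=4 B=5 C=6)
Step 4: empty(C) -> (A=4 B=5 C=0)
Step 5: pour(B -> C) -> (A=4 B=0 C=5)
Step 6: pour(A -> B) -> (A=0 B=4 C=5)
Step 7: pour(B -> C) -> (A=0 B=0 C=9)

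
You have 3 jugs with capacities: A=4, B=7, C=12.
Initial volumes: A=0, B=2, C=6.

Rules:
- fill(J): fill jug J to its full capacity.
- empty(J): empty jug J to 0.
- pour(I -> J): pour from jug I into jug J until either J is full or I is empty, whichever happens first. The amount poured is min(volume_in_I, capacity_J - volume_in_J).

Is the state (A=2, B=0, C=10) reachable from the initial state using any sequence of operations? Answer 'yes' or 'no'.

BFS from (A=0, B=2, C=6):
  1. fill(A) -> (A=4 B=2 C=6)
  2. pour(A -> C) -> (A=0 B=2 C=10)
  3. pour(B -> A) -> (A=2 B=0 C=10)
Target reached → yes.

Answer: yes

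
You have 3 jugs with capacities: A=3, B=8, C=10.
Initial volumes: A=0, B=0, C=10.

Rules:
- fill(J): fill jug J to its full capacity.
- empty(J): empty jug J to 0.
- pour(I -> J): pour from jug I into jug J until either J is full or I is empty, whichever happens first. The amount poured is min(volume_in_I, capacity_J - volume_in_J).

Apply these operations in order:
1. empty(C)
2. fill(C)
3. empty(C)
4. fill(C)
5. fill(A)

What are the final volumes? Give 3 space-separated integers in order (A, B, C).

Answer: 3 0 10

Derivation:
Step 1: empty(C) -> (A=0 B=0 C=0)
Step 2: fill(C) -> (A=0 B=0 C=10)
Step 3: empty(C) -> (A=0 B=0 C=0)
Step 4: fill(C) -> (A=0 B=0 C=10)
Step 5: fill(A) -> (A=3 B=0 C=10)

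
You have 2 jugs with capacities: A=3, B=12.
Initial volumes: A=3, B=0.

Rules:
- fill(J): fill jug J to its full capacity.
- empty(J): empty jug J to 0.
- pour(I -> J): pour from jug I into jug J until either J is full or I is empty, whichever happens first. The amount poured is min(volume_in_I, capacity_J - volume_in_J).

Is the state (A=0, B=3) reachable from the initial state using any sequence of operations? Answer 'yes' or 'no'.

BFS from (A=3, B=0):
  1. pour(A -> B) -> (A=0 B=3)
Target reached → yes.

Answer: yes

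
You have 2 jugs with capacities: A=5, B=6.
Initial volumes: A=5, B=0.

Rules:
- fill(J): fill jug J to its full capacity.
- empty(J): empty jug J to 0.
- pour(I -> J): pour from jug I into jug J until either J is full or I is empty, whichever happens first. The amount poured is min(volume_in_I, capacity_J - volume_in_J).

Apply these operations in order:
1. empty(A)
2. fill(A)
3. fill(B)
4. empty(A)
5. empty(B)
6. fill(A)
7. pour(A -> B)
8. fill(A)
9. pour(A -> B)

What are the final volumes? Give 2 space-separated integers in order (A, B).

Step 1: empty(A) -> (A=0 B=0)
Step 2: fill(A) -> (A=5 B=0)
Step 3: fill(B) -> (A=5 B=6)
Step 4: empty(A) -> (A=0 B=6)
Step 5: empty(B) -> (A=0 B=0)
Step 6: fill(A) -> (A=5 B=0)
Step 7: pour(A -> B) -> (A=0 B=5)
Step 8: fill(A) -> (A=5 B=5)
Step 9: pour(A -> B) -> (A=4 B=6)

Answer: 4 6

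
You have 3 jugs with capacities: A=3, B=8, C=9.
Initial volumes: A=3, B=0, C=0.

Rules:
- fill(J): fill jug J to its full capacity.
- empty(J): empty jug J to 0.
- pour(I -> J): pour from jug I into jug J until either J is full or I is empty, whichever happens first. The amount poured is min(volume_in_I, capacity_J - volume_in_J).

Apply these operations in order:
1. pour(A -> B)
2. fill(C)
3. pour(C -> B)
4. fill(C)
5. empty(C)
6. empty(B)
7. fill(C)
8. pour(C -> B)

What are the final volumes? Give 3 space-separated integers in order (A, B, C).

Step 1: pour(A -> B) -> (A=0 B=3 C=0)
Step 2: fill(C) -> (A=0 B=3 C=9)
Step 3: pour(C -> B) -> (A=0 B=8 C=4)
Step 4: fill(C) -> (A=0 B=8 C=9)
Step 5: empty(C) -> (A=0 B=8 C=0)
Step 6: empty(B) -> (A=0 B=0 C=0)
Step 7: fill(C) -> (A=0 B=0 C=9)
Step 8: pour(C -> B) -> (A=0 B=8 C=1)

Answer: 0 8 1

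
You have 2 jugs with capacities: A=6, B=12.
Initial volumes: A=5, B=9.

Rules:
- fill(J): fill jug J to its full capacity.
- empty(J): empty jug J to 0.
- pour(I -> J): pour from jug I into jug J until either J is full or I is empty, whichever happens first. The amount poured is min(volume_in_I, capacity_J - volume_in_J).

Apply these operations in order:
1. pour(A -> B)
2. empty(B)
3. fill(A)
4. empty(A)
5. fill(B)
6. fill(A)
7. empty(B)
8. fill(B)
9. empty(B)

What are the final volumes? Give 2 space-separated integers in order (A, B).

Answer: 6 0

Derivation:
Step 1: pour(A -> B) -> (A=2 B=12)
Step 2: empty(B) -> (A=2 B=0)
Step 3: fill(A) -> (A=6 B=0)
Step 4: empty(A) -> (A=0 B=0)
Step 5: fill(B) -> (A=0 B=12)
Step 6: fill(A) -> (A=6 B=12)
Step 7: empty(B) -> (A=6 B=0)
Step 8: fill(B) -> (A=6 B=12)
Step 9: empty(B) -> (A=6 B=0)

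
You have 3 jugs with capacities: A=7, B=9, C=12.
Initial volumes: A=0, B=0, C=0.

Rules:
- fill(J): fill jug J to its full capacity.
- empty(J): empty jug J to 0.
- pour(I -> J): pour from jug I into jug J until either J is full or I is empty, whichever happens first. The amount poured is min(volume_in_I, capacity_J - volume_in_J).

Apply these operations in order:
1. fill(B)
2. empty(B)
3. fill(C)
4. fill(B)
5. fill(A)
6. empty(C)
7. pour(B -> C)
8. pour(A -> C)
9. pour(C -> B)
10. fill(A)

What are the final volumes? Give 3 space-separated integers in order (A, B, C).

Step 1: fill(B) -> (A=0 B=9 C=0)
Step 2: empty(B) -> (A=0 B=0 C=0)
Step 3: fill(C) -> (A=0 B=0 C=12)
Step 4: fill(B) -> (A=0 B=9 C=12)
Step 5: fill(A) -> (A=7 B=9 C=12)
Step 6: empty(C) -> (A=7 B=9 C=0)
Step 7: pour(B -> C) -> (A=7 B=0 C=9)
Step 8: pour(A -> C) -> (A=4 B=0 C=12)
Step 9: pour(C -> B) -> (A=4 B=9 C=3)
Step 10: fill(A) -> (A=7 B=9 C=3)

Answer: 7 9 3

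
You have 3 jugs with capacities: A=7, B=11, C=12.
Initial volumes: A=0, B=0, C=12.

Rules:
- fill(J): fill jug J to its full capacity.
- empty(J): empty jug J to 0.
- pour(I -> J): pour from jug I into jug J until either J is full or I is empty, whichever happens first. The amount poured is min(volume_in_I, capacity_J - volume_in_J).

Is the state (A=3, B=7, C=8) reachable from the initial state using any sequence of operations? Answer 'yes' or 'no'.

Answer: no

Derivation:
BFS explored all 588 reachable states.
Reachable set includes: (0,0,0), (0,0,1), (0,0,2), (0,0,3), (0,0,4), (0,0,5), (0,0,6), (0,0,7), (0,0,8), (0,0,9), (0,0,10), (0,0,11) ...
Target (A=3, B=7, C=8) not in reachable set → no.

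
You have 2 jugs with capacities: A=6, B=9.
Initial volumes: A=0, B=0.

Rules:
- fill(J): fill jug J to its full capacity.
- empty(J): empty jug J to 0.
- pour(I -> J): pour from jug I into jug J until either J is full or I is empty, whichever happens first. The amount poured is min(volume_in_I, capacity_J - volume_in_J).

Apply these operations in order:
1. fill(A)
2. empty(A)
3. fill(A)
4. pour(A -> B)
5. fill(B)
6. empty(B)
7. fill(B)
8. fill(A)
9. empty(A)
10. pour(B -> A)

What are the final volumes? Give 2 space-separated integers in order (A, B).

Answer: 6 3

Derivation:
Step 1: fill(A) -> (A=6 B=0)
Step 2: empty(A) -> (A=0 B=0)
Step 3: fill(A) -> (A=6 B=0)
Step 4: pour(A -> B) -> (A=0 B=6)
Step 5: fill(B) -> (A=0 B=9)
Step 6: empty(B) -> (A=0 B=0)
Step 7: fill(B) -> (A=0 B=9)
Step 8: fill(A) -> (A=6 B=9)
Step 9: empty(A) -> (A=0 B=9)
Step 10: pour(B -> A) -> (A=6 B=3)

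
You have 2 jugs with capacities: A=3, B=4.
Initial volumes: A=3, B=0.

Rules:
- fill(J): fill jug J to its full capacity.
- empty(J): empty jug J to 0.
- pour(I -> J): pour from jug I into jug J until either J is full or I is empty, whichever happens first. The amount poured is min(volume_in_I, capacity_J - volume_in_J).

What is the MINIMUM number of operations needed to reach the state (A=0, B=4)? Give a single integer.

Answer: 2

Derivation:
BFS from (A=3, B=0). One shortest path:
  1. empty(A) -> (A=0 B=0)
  2. fill(B) -> (A=0 B=4)
Reached target in 2 moves.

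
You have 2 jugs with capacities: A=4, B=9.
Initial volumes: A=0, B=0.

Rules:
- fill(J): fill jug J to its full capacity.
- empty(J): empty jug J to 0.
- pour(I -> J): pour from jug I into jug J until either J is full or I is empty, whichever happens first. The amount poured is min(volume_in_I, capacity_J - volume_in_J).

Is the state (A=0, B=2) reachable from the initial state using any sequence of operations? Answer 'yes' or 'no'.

Answer: yes

Derivation:
BFS from (A=0, B=0):
  1. fill(B) -> (A=0 B=9)
  2. pour(B -> A) -> (A=4 B=5)
  3. empty(A) -> (A=0 B=5)
  4. pour(B -> A) -> (A=4 B=1)
  5. empty(A) -> (A=0 B=1)
  6. pour(B -> A) -> (A=1 B=0)
  7. fill(B) -> (A=1 B=9)
  8. pour(B -> A) -> (A=4 B=6)
  9. empty(A) -> (A=0 B=6)
  10. pour(B -> A) -> (A=4 B=2)
  11. empty(A) -> (A=0 B=2)
Target reached → yes.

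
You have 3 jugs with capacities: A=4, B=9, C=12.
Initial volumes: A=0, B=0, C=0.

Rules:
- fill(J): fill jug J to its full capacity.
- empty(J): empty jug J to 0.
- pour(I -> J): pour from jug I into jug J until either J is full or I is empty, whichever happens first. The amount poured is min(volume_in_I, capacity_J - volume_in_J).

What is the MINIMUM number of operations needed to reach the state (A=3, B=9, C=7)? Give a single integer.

Answer: 8

Derivation:
BFS from (A=0, B=0, C=0). One shortest path:
  1. fill(A) -> (A=4 B=0 C=0)
  2. fill(C) -> (A=4 B=0 C=12)
  3. pour(C -> B) -> (A=4 B=9 C=3)
  4. empty(B) -> (A=4 B=0 C=3)
  5. pour(A -> B) -> (A=0 B=4 C=3)
  6. pour(C -> A) -> (A=3 B=4 C=0)
  7. fill(C) -> (A=3 B=4 C=12)
  8. pour(C -> B) -> (A=3 B=9 C=7)
Reached target in 8 moves.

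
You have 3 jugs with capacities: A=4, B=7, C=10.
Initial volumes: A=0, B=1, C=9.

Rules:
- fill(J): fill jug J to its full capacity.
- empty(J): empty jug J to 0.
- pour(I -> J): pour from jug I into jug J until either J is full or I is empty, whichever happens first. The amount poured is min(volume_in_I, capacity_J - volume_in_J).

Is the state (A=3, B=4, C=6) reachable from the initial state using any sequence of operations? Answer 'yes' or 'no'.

Answer: no

Derivation:
BFS explored all 278 reachable states.
Reachable set includes: (0,0,0), (0,0,1), (0,0,2), (0,0,3), (0,0,4), (0,0,5), (0,0,6), (0,0,7), (0,0,8), (0,0,9), (0,0,10), (0,1,0) ...
Target (A=3, B=4, C=6) not in reachable set → no.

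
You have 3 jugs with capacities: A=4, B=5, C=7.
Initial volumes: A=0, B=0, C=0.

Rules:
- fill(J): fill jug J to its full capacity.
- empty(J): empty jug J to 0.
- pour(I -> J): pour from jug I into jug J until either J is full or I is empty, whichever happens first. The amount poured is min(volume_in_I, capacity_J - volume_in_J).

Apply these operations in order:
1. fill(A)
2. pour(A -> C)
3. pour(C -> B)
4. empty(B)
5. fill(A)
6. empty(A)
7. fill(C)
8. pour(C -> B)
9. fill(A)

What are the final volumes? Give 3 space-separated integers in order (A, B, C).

Step 1: fill(A) -> (A=4 B=0 C=0)
Step 2: pour(A -> C) -> (A=0 B=0 C=4)
Step 3: pour(C -> B) -> (A=0 B=4 C=0)
Step 4: empty(B) -> (A=0 B=0 C=0)
Step 5: fill(A) -> (A=4 B=0 C=0)
Step 6: empty(A) -> (A=0 B=0 C=0)
Step 7: fill(C) -> (A=0 B=0 C=7)
Step 8: pour(C -> B) -> (A=0 B=5 C=2)
Step 9: fill(A) -> (A=4 B=5 C=2)

Answer: 4 5 2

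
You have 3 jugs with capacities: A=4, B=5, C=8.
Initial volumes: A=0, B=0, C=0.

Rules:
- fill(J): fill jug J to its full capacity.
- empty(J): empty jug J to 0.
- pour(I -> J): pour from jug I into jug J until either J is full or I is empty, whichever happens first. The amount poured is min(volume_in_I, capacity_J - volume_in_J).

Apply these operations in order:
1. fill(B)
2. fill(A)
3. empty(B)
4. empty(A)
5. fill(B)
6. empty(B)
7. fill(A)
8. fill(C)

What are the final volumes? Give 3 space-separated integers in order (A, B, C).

Answer: 4 0 8

Derivation:
Step 1: fill(B) -> (A=0 B=5 C=0)
Step 2: fill(A) -> (A=4 B=5 C=0)
Step 3: empty(B) -> (A=4 B=0 C=0)
Step 4: empty(A) -> (A=0 B=0 C=0)
Step 5: fill(B) -> (A=0 B=5 C=0)
Step 6: empty(B) -> (A=0 B=0 C=0)
Step 7: fill(A) -> (A=4 B=0 C=0)
Step 8: fill(C) -> (A=4 B=0 C=8)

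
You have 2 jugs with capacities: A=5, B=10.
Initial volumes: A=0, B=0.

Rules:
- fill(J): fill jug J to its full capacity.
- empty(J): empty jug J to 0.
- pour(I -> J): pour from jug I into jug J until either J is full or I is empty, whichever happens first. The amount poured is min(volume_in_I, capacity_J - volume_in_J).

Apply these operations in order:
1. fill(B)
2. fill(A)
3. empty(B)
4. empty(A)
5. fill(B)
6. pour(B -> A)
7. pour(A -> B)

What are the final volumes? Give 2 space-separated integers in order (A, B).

Step 1: fill(B) -> (A=0 B=10)
Step 2: fill(A) -> (A=5 B=10)
Step 3: empty(B) -> (A=5 B=0)
Step 4: empty(A) -> (A=0 B=0)
Step 5: fill(B) -> (A=0 B=10)
Step 6: pour(B -> A) -> (A=5 B=5)
Step 7: pour(A -> B) -> (A=0 B=10)

Answer: 0 10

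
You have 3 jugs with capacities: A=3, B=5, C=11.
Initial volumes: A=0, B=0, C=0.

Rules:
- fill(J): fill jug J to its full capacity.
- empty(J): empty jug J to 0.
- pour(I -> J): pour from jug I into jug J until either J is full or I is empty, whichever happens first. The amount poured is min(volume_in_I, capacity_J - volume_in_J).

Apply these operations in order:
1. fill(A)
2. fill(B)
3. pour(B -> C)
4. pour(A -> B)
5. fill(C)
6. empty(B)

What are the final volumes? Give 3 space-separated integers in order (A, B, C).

Step 1: fill(A) -> (A=3 B=0 C=0)
Step 2: fill(B) -> (A=3 B=5 C=0)
Step 3: pour(B -> C) -> (A=3 B=0 C=5)
Step 4: pour(A -> B) -> (A=0 B=3 C=5)
Step 5: fill(C) -> (A=0 B=3 C=11)
Step 6: empty(B) -> (A=0 B=0 C=11)

Answer: 0 0 11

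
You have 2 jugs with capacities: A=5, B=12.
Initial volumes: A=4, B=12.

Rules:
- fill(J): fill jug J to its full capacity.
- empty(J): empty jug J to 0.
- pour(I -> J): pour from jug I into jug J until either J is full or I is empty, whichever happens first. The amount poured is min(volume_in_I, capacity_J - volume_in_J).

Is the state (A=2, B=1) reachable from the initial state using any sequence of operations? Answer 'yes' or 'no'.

Answer: no

Derivation:
BFS explored all 34 reachable states.
Reachable set includes: (0,0), (0,1), (0,2), (0,3), (0,4), (0,5), (0,6), (0,7), (0,8), (0,9), (0,10), (0,11) ...
Target (A=2, B=1) not in reachable set → no.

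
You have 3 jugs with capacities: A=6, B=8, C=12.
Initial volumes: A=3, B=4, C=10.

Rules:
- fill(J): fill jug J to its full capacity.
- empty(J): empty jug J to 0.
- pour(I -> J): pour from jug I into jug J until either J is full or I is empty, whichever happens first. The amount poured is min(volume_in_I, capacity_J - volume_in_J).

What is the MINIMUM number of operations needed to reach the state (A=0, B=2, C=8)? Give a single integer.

BFS from (A=3, B=4, C=10). One shortest path:
  1. fill(A) -> (A=6 B=4 C=10)
  2. empty(C) -> (A=6 B=4 C=0)
  3. pour(A -> B) -> (A=2 B=8 C=0)
  4. pour(B -> C) -> (A=2 B=0 C=8)
  5. pour(A -> B) -> (A=0 B=2 C=8)
Reached target in 5 moves.

Answer: 5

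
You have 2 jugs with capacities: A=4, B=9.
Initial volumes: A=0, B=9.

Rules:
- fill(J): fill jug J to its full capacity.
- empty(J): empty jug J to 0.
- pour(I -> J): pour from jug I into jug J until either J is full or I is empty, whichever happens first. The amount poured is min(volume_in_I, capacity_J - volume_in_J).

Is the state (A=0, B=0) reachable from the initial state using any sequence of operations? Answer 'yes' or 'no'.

Answer: yes

Derivation:
BFS from (A=0, B=9):
  1. empty(B) -> (A=0 B=0)
Target reached → yes.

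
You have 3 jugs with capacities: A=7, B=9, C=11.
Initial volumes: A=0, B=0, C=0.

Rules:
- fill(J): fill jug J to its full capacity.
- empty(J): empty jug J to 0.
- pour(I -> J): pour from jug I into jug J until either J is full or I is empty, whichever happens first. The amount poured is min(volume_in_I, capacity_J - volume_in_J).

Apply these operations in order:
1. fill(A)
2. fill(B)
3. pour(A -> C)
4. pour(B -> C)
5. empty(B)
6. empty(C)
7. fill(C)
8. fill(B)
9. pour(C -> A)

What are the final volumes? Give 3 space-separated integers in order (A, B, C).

Answer: 7 9 4

Derivation:
Step 1: fill(A) -> (A=7 B=0 C=0)
Step 2: fill(B) -> (A=7 B=9 C=0)
Step 3: pour(A -> C) -> (A=0 B=9 C=7)
Step 4: pour(B -> C) -> (A=0 B=5 C=11)
Step 5: empty(B) -> (A=0 B=0 C=11)
Step 6: empty(C) -> (A=0 B=0 C=0)
Step 7: fill(C) -> (A=0 B=0 C=11)
Step 8: fill(B) -> (A=0 B=9 C=11)
Step 9: pour(C -> A) -> (A=7 B=9 C=4)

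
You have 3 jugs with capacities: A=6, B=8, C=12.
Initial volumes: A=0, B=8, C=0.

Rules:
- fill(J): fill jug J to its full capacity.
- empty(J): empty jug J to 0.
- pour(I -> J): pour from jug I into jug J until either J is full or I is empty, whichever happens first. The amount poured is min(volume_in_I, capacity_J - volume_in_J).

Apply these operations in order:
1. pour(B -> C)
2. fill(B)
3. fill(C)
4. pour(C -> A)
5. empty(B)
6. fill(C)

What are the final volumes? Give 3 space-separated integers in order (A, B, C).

Step 1: pour(B -> C) -> (A=0 B=0 C=8)
Step 2: fill(B) -> (A=0 B=8 C=8)
Step 3: fill(C) -> (A=0 B=8 C=12)
Step 4: pour(C -> A) -> (A=6 B=8 C=6)
Step 5: empty(B) -> (A=6 B=0 C=6)
Step 6: fill(C) -> (A=6 B=0 C=12)

Answer: 6 0 12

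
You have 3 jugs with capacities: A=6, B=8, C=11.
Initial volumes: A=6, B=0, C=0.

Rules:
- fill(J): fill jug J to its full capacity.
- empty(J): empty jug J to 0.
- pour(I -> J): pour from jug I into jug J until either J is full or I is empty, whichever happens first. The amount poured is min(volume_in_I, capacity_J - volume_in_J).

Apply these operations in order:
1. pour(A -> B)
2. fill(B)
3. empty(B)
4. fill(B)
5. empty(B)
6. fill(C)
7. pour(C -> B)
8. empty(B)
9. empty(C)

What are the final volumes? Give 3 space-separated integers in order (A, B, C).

Answer: 0 0 0

Derivation:
Step 1: pour(A -> B) -> (A=0 B=6 C=0)
Step 2: fill(B) -> (A=0 B=8 C=0)
Step 3: empty(B) -> (A=0 B=0 C=0)
Step 4: fill(B) -> (A=0 B=8 C=0)
Step 5: empty(B) -> (A=0 B=0 C=0)
Step 6: fill(C) -> (A=0 B=0 C=11)
Step 7: pour(C -> B) -> (A=0 B=8 C=3)
Step 8: empty(B) -> (A=0 B=0 C=3)
Step 9: empty(C) -> (A=0 B=0 C=0)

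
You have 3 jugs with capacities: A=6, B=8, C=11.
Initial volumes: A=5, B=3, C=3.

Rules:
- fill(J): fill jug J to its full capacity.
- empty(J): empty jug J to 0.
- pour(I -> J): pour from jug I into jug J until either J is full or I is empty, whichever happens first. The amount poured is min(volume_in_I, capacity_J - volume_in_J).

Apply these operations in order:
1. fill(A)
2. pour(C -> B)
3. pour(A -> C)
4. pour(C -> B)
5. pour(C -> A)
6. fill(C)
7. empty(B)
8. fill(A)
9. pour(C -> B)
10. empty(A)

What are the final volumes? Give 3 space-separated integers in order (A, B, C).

Step 1: fill(A) -> (A=6 B=3 C=3)
Step 2: pour(C -> B) -> (A=6 B=6 C=0)
Step 3: pour(A -> C) -> (A=0 B=6 C=6)
Step 4: pour(C -> B) -> (A=0 B=8 C=4)
Step 5: pour(C -> A) -> (A=4 B=8 C=0)
Step 6: fill(C) -> (A=4 B=8 C=11)
Step 7: empty(B) -> (A=4 B=0 C=11)
Step 8: fill(A) -> (A=6 B=0 C=11)
Step 9: pour(C -> B) -> (A=6 B=8 C=3)
Step 10: empty(A) -> (A=0 B=8 C=3)

Answer: 0 8 3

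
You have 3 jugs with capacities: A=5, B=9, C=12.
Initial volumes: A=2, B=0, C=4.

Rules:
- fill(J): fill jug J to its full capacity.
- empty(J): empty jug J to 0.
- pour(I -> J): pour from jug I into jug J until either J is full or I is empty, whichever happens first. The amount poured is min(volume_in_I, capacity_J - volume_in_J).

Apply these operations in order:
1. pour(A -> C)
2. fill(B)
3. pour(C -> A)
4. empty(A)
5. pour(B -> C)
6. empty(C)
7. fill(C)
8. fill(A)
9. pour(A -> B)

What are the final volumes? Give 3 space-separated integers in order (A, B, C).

Answer: 0 5 12

Derivation:
Step 1: pour(A -> C) -> (A=0 B=0 C=6)
Step 2: fill(B) -> (A=0 B=9 C=6)
Step 3: pour(C -> A) -> (A=5 B=9 C=1)
Step 4: empty(A) -> (A=0 B=9 C=1)
Step 5: pour(B -> C) -> (A=0 B=0 C=10)
Step 6: empty(C) -> (A=0 B=0 C=0)
Step 7: fill(C) -> (A=0 B=0 C=12)
Step 8: fill(A) -> (A=5 B=0 C=12)
Step 9: pour(A -> B) -> (A=0 B=5 C=12)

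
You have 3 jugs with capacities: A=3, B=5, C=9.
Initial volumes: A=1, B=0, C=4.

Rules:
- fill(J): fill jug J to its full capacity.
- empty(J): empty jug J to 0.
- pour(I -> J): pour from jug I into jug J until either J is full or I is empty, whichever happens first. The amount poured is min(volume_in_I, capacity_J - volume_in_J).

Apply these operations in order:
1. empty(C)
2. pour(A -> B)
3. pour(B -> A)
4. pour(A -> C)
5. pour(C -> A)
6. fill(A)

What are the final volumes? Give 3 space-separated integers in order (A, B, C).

Answer: 3 0 0

Derivation:
Step 1: empty(C) -> (A=1 B=0 C=0)
Step 2: pour(A -> B) -> (A=0 B=1 C=0)
Step 3: pour(B -> A) -> (A=1 B=0 C=0)
Step 4: pour(A -> C) -> (A=0 B=0 C=1)
Step 5: pour(C -> A) -> (A=1 B=0 C=0)
Step 6: fill(A) -> (A=3 B=0 C=0)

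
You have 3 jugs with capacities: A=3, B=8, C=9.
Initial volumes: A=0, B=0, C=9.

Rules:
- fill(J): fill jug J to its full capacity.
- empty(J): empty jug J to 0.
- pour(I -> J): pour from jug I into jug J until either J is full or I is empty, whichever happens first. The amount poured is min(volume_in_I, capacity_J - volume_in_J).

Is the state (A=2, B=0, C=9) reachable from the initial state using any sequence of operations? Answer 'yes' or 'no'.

Answer: yes

Derivation:
BFS from (A=0, B=0, C=9):
  1. fill(A) -> (A=3 B=0 C=9)
  2. fill(B) -> (A=3 B=8 C=9)
  3. empty(C) -> (A=3 B=8 C=0)
  4. pour(B -> C) -> (A=3 B=0 C=8)
  5. pour(A -> C) -> (A=2 B=0 C=9)
Target reached → yes.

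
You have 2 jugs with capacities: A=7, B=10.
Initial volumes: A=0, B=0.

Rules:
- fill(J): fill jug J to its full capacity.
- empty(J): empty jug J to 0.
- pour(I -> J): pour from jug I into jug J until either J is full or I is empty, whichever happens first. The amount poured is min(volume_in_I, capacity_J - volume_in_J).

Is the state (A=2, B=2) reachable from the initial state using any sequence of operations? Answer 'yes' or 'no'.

Answer: no

Derivation:
BFS explored all 34 reachable states.
Reachable set includes: (0,0), (0,1), (0,2), (0,3), (0,4), (0,5), (0,6), (0,7), (0,8), (0,9), (0,10), (1,0) ...
Target (A=2, B=2) not in reachable set → no.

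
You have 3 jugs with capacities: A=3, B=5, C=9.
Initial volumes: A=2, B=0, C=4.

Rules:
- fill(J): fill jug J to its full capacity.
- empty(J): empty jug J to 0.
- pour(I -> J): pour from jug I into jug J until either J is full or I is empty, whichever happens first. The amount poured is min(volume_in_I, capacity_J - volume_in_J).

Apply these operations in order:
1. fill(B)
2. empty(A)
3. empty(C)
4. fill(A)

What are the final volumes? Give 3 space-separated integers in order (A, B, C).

Answer: 3 5 0

Derivation:
Step 1: fill(B) -> (A=2 B=5 C=4)
Step 2: empty(A) -> (A=0 B=5 C=4)
Step 3: empty(C) -> (A=0 B=5 C=0)
Step 4: fill(A) -> (A=3 B=5 C=0)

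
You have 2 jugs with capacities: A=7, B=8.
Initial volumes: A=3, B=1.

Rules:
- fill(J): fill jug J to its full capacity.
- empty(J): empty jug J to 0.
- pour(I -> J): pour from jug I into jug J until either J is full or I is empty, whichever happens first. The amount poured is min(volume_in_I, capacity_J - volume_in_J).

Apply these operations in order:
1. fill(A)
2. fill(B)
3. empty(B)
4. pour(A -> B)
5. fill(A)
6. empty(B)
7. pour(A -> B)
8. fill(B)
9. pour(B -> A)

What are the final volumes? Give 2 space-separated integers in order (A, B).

Step 1: fill(A) -> (A=7 B=1)
Step 2: fill(B) -> (A=7 B=8)
Step 3: empty(B) -> (A=7 B=0)
Step 4: pour(A -> B) -> (A=0 B=7)
Step 5: fill(A) -> (A=7 B=7)
Step 6: empty(B) -> (A=7 B=0)
Step 7: pour(A -> B) -> (A=0 B=7)
Step 8: fill(B) -> (A=0 B=8)
Step 9: pour(B -> A) -> (A=7 B=1)

Answer: 7 1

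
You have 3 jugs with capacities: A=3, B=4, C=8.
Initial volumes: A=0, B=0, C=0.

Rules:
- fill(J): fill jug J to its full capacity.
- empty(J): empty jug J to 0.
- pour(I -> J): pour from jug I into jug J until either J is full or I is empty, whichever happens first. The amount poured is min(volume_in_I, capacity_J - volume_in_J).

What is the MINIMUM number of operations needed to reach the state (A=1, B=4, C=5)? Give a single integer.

BFS from (A=0, B=0, C=0). One shortest path:
  1. fill(A) -> (A=3 B=0 C=0)
  2. fill(B) -> (A=3 B=4 C=0)
  3. pour(A -> C) -> (A=0 B=4 C=3)
  4. fill(A) -> (A=3 B=4 C=3)
  5. pour(A -> C) -> (A=0 B=4 C=6)
  6. pour(B -> A) -> (A=3 B=1 C=6)
  7. pour(A -> C) -> (A=1 B=1 C=8)
  8. pour(C -> B) -> (A=1 B=4 C=5)
Reached target in 8 moves.

Answer: 8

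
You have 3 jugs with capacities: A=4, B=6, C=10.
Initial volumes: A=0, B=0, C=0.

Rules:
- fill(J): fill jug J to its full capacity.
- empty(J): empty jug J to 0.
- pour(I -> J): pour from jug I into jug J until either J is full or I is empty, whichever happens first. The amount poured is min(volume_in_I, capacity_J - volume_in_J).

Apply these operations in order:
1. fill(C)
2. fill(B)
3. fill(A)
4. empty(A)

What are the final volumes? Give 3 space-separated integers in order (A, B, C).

Answer: 0 6 10

Derivation:
Step 1: fill(C) -> (A=0 B=0 C=10)
Step 2: fill(B) -> (A=0 B=6 C=10)
Step 3: fill(A) -> (A=4 B=6 C=10)
Step 4: empty(A) -> (A=0 B=6 C=10)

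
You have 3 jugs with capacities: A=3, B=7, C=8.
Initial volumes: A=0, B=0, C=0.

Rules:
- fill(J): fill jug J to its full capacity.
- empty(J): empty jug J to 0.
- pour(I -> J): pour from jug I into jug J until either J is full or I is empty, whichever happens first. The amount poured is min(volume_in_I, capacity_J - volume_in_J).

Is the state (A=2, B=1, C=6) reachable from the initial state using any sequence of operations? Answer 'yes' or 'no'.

Answer: no

Derivation:
BFS explored all 204 reachable states.
Reachable set includes: (0,0,0), (0,0,1), (0,0,2), (0,0,3), (0,0,4), (0,0,5), (0,0,6), (0,0,7), (0,0,8), (0,1,0), (0,1,1), (0,1,2) ...
Target (A=2, B=1, C=6) not in reachable set → no.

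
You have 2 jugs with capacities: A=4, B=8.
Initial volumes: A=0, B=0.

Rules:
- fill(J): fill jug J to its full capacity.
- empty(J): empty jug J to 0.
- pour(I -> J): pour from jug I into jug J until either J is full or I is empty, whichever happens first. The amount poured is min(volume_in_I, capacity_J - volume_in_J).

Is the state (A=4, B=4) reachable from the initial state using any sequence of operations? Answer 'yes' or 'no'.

BFS from (A=0, B=0):
  1. fill(B) -> (A=0 B=8)
  2. pour(B -> A) -> (A=4 B=4)
Target reached → yes.

Answer: yes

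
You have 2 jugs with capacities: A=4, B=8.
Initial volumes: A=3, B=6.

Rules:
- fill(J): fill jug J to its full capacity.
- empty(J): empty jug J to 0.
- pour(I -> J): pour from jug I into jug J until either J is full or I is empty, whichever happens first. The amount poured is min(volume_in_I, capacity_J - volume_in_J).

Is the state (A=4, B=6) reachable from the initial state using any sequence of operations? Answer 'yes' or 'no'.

BFS from (A=3, B=6):
  1. fill(A) -> (A=4 B=6)
Target reached → yes.

Answer: yes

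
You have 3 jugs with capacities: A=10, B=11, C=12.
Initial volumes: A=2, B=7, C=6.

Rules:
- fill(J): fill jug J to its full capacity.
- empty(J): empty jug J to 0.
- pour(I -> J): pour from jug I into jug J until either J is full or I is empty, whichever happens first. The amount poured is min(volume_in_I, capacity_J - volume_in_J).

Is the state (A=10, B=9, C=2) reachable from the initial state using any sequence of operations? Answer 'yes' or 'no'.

BFS from (A=2, B=7, C=6):
  1. fill(C) -> (A=2 B=7 C=12)
  2. pour(A -> B) -> (A=0 B=9 C=12)
  3. pour(C -> A) -> (A=10 B=9 C=2)
Target reached → yes.

Answer: yes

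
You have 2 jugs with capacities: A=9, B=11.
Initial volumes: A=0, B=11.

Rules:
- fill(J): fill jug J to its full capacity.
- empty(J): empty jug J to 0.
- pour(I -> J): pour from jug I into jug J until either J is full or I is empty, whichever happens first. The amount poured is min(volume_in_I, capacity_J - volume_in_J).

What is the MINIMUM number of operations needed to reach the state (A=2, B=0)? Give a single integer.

Answer: 3

Derivation:
BFS from (A=0, B=11). One shortest path:
  1. pour(B -> A) -> (A=9 B=2)
  2. empty(A) -> (A=0 B=2)
  3. pour(B -> A) -> (A=2 B=0)
Reached target in 3 moves.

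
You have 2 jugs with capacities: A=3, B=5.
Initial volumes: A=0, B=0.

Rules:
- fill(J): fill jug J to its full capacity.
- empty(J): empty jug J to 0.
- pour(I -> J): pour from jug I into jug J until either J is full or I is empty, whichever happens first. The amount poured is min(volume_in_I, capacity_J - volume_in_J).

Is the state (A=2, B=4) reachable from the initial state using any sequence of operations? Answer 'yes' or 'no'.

Answer: no

Derivation:
BFS explored all 16 reachable states.
Reachable set includes: (0,0), (0,1), (0,2), (0,3), (0,4), (0,5), (1,0), (1,5), (2,0), (2,5), (3,0), (3,1) ...
Target (A=2, B=4) not in reachable set → no.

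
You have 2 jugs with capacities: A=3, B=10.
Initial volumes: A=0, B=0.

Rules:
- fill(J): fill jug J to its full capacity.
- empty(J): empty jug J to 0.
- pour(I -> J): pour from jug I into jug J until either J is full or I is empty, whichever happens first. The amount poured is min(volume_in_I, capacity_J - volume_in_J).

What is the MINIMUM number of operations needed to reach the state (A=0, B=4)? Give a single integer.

Answer: 5

Derivation:
BFS from (A=0, B=0). One shortest path:
  1. fill(B) -> (A=0 B=10)
  2. pour(B -> A) -> (A=3 B=7)
  3. empty(A) -> (A=0 B=7)
  4. pour(B -> A) -> (A=3 B=4)
  5. empty(A) -> (A=0 B=4)
Reached target in 5 moves.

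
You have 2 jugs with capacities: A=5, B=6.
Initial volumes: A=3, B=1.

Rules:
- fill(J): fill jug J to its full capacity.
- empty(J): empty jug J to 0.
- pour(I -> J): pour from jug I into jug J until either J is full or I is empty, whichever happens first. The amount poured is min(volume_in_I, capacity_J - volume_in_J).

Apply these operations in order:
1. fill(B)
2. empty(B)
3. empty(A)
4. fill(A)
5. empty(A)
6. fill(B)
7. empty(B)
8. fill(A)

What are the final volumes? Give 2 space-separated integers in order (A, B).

Answer: 5 0

Derivation:
Step 1: fill(B) -> (A=3 B=6)
Step 2: empty(B) -> (A=3 B=0)
Step 3: empty(A) -> (A=0 B=0)
Step 4: fill(A) -> (A=5 B=0)
Step 5: empty(A) -> (A=0 B=0)
Step 6: fill(B) -> (A=0 B=6)
Step 7: empty(B) -> (A=0 B=0)
Step 8: fill(A) -> (A=5 B=0)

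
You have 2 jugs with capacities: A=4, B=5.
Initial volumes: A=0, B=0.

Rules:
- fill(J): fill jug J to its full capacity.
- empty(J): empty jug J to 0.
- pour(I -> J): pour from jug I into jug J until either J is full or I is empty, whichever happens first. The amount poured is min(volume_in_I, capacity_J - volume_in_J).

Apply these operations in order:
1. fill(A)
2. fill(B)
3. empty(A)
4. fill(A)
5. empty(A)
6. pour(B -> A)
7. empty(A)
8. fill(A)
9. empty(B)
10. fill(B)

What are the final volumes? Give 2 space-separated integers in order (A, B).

Step 1: fill(A) -> (A=4 B=0)
Step 2: fill(B) -> (A=4 B=5)
Step 3: empty(A) -> (A=0 B=5)
Step 4: fill(A) -> (A=4 B=5)
Step 5: empty(A) -> (A=0 B=5)
Step 6: pour(B -> A) -> (A=4 B=1)
Step 7: empty(A) -> (A=0 B=1)
Step 8: fill(A) -> (A=4 B=1)
Step 9: empty(B) -> (A=4 B=0)
Step 10: fill(B) -> (A=4 B=5)

Answer: 4 5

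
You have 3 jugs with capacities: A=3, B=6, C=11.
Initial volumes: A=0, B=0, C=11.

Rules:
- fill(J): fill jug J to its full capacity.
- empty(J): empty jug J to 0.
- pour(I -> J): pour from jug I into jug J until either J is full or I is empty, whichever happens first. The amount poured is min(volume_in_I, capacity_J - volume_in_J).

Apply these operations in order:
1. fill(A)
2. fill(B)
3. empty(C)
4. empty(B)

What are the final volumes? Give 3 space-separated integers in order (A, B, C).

Step 1: fill(A) -> (A=3 B=0 C=11)
Step 2: fill(B) -> (A=3 B=6 C=11)
Step 3: empty(C) -> (A=3 B=6 C=0)
Step 4: empty(B) -> (A=3 B=0 C=0)

Answer: 3 0 0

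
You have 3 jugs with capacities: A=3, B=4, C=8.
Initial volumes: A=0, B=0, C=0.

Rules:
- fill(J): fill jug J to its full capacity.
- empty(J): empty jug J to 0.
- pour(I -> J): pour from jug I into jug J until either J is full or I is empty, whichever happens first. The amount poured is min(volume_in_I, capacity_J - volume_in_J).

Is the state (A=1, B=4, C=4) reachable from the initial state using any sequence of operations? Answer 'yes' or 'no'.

BFS from (A=0, B=0, C=0):
  1. fill(B) -> (A=0 B=4 C=0)
  2. fill(C) -> (A=0 B=4 C=8)
  3. pour(B -> A) -> (A=3 B=1 C=8)
  4. empty(A) -> (A=0 B=1 C=8)
  5. pour(B -> A) -> (A=1 B=0 C=8)
  6. pour(C -> B) -> (A=1 B=4 C=4)
Target reached → yes.

Answer: yes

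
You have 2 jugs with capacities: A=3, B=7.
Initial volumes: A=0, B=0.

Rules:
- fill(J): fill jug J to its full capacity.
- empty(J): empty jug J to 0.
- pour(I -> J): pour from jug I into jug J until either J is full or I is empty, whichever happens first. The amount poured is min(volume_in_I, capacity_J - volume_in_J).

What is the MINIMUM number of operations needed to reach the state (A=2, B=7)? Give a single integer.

BFS from (A=0, B=0). One shortest path:
  1. fill(A) -> (A=3 B=0)
  2. pour(A -> B) -> (A=0 B=3)
  3. fill(A) -> (A=3 B=3)
  4. pour(A -> B) -> (A=0 B=6)
  5. fill(A) -> (A=3 B=6)
  6. pour(A -> B) -> (A=2 B=7)
Reached target in 6 moves.

Answer: 6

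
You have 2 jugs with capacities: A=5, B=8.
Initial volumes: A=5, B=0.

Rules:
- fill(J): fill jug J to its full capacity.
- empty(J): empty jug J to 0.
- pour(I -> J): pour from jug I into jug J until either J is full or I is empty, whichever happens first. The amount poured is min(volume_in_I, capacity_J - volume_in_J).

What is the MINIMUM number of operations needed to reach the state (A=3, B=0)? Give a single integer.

Answer: 5

Derivation:
BFS from (A=5, B=0). One shortest path:
  1. empty(A) -> (A=0 B=0)
  2. fill(B) -> (A=0 B=8)
  3. pour(B -> A) -> (A=5 B=3)
  4. empty(A) -> (A=0 B=3)
  5. pour(B -> A) -> (A=3 B=0)
Reached target in 5 moves.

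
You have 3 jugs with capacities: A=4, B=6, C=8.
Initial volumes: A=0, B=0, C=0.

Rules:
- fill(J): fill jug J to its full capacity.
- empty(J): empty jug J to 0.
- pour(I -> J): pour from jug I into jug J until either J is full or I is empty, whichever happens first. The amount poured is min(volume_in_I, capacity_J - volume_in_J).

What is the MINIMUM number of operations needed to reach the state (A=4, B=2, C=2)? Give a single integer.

Answer: 3

Derivation:
BFS from (A=0, B=0, C=0). One shortest path:
  1. fill(C) -> (A=0 B=0 C=8)
  2. pour(C -> B) -> (A=0 B=6 C=2)
  3. pour(B -> A) -> (A=4 B=2 C=2)
Reached target in 3 moves.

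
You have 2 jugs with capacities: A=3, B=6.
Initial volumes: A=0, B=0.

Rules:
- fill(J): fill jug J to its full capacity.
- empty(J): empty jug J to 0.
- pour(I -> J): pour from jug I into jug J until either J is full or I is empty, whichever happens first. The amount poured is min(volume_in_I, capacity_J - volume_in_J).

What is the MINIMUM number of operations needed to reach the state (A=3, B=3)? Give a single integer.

Answer: 2

Derivation:
BFS from (A=0, B=0). One shortest path:
  1. fill(B) -> (A=0 B=6)
  2. pour(B -> A) -> (A=3 B=3)
Reached target in 2 moves.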